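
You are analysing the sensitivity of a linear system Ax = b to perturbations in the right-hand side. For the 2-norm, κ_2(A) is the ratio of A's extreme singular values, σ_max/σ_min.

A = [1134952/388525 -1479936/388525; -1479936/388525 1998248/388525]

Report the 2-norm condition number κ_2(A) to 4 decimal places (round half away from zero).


form AᵀA = [139133064256/6038067025 -185477419008/6038067025; -185477419008/6038067025 247328225344/6038067025] with trace 15458451584/241522681 and determinant 64000000/241522681
char-poly roots: 64 and 1000000/241522681
κ_2(A) = √(λ_max/λ_min) = √(64 / (1000000/241522681)) = 124.3280

124.3280


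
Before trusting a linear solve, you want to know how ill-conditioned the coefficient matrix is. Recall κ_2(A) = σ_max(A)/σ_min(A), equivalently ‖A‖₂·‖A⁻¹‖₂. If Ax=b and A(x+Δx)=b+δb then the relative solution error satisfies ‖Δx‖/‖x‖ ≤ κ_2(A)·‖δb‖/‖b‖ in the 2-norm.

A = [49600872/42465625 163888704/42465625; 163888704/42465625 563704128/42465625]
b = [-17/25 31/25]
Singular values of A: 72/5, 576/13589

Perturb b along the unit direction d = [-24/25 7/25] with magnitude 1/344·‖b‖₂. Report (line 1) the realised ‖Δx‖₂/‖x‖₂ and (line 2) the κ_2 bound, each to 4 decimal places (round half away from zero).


0.0041
0.9876

from the listed singular values, σ₁ = 72/5, σ_n = 576/13589
condition number: (72/5) ÷ (576/13589) = 339.7250
bound on ‖Δx‖/‖x‖: κ·ε = 339.7250·1/344 = 0.9876
solve Ax = b  →  x = [-22.6289 6.6724]
‖b‖₂ = 1.4142 and ‖x‖₂ = 23.5921
with δb = [-0.0039 0.0012], A·Δx = δb → ‖Δx‖ = 0.0970
realised ‖Δx‖/‖x‖ = 0.0041
tightness: 0.0041 against a bound of 0.9876 (unrounded ratio ≈ 0.0042)


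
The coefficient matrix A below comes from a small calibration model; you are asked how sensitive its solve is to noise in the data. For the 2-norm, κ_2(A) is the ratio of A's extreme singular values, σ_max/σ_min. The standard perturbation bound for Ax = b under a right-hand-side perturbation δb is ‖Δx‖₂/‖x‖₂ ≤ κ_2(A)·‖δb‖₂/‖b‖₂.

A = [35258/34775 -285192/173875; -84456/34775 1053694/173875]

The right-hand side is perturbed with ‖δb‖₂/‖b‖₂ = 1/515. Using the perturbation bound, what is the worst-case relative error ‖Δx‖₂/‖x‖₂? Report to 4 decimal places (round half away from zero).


AᵀA = [13401508/1934881 -158473728/9674405; -158473728/9674405 1906568836/48372025]; tr = 13263944/286225, det = 1336336/286225
char-poly roots: 1156/25 and 1156/11449
so κ_2 = √((1156/25) / (1156/11449)) = 21.4000
κ_2(A)·‖δb‖/‖b‖ = 0.0416

0.0416


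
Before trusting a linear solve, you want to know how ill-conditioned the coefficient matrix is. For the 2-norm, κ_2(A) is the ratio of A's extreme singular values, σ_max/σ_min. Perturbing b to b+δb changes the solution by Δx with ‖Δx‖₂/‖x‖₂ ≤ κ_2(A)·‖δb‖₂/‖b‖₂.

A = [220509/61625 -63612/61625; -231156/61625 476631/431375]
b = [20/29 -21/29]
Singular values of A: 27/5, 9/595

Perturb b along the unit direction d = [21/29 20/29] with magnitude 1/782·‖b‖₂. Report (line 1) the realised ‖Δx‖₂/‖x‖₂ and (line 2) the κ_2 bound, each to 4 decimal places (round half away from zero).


0.4565
0.4565

from the listed singular values, σ₁ = 27/5, σ_n = 9/595
κ = σ_max/σ_min = (27/5)/(9/595) = 357.0000
perturbation bound = 357.0000·1/782 = 0.4565
solve Ax = b  →  x = [0.1778 -0.0519]
‖b‖ = 1.0000, ‖x‖ = 0.1852
re-solving with b+δb shifts x by Δx of norm 0.0845
dividing the unrounded norms, ‖Δx‖/‖x‖ = 0.4565
realised/bound = 1 exactly: the bound is attained for this b and d


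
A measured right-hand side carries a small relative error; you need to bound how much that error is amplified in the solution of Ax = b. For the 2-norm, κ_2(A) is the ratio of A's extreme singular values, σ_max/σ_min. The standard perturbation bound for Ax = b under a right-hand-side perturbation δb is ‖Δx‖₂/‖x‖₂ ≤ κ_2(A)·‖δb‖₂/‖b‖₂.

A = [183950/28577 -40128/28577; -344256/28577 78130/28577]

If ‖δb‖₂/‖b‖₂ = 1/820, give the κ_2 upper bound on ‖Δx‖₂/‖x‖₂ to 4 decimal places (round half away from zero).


form AᵀA = [527161924/2825761 -118609920/2825761; -118609920/2825761 26693956/2825761] with trace 329480/1681 and determinant 784/1681
solving λ² − 329480/1681·λ + 784/1681 = 0 gives λ = 196, 4/1681
so κ_2 = √(196 / (4/1681)) = 287.0000
worst-case relative error ≤ 287.0000 × 1/820 = 0.3500

0.3500


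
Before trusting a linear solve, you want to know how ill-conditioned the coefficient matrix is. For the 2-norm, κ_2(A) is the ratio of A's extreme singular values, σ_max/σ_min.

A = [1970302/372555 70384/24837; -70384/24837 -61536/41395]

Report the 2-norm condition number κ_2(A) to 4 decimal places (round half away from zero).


273.9375

AᵀA = [17289685636/480267225 614733856/32017815; 614733856/32017815 546462976/53363025]; tr = 4441570484/96053445, det = 342102016/12006680625
solving λ² − 4441570484/96053445·λ + 342102016/12006680625 = 0 gives λ = 1156/25, 295936/480267225
σ_max=√(1156/25)=(34/5), σ_min=√(295936/480267225)=(544/21915) → κ = 273.9375


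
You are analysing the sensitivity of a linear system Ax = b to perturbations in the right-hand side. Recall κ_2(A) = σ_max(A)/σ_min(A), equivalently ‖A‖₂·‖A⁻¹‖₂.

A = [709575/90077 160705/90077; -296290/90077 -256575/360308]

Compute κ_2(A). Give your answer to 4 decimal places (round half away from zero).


AᵀA = [3498724525/48011041 1574407125/96022082; 1574407125/96022082 2834605225/768176656]; tr = 34987625/456976, det = 30625/456976
λ_max, λ_min = (34987625/456976 ± √1224077923580625/208827064576)/2 = 1225/16, 25/28561
σ_max=√(1225/16)=(35/4), σ_min=√(25/28561)=(5/169) → κ = 295.7500

295.7500


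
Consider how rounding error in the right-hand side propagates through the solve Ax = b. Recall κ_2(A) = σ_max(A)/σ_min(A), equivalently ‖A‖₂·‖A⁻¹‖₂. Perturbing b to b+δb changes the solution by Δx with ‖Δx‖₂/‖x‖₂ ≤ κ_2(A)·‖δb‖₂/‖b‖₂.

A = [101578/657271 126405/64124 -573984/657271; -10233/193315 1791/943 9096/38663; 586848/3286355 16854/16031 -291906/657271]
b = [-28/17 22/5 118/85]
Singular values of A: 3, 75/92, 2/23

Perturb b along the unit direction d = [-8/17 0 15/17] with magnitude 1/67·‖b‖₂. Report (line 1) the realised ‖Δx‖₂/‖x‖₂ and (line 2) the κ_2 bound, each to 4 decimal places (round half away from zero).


from the listed singular values, σ₁ = 3, σ_n = 2/23
condition number: 3 ÷ (2/23) = 34.5000
κ_2(A)·‖δb‖/‖b‖ = 0.5149
solve Ax = b  →  x = [21.4203 1.7275 9.5762]
2-norm of b is 4.8990; of x, 23.5270
with δb = [-0.0344 0.0000 0.0645], A·Δx = δb → ‖Δx‖ = 0.8409
relative error = 0.0357
tightness: 0.0357 against a bound of 0.5149 (unrounded ratio ≈ 0.0694)

0.0357
0.5149


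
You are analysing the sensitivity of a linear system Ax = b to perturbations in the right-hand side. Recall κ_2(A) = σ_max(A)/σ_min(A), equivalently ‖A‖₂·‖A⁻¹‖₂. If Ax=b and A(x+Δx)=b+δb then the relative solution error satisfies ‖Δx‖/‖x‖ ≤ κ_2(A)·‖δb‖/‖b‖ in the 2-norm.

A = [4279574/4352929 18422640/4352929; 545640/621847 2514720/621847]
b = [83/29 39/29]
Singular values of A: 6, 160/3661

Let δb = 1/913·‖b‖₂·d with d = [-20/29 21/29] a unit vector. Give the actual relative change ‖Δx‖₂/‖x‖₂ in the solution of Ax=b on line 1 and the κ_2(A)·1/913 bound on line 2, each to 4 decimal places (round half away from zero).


σ_max = 6, σ_min = 160/3661
condition number: 6 ÷ (160/3661) = 137.2875
κ_2(A)·‖δb‖/‖b‖ = 0.1504
solve Ax = b  →  x = [22.4329 -4.5349]
2-norm of b is 3.1623; of x, 22.8867
with δb = [-0.0024 0.0025], A·Δx = δb → ‖Δx‖ = 0.0793
dividing the unrounded norms, ‖Δx‖/‖x‖ = 0.0035
so the bound overstates the realised error by a factor of ≈ 43.4245 (computed from the unrounded values)

0.0035
0.1504


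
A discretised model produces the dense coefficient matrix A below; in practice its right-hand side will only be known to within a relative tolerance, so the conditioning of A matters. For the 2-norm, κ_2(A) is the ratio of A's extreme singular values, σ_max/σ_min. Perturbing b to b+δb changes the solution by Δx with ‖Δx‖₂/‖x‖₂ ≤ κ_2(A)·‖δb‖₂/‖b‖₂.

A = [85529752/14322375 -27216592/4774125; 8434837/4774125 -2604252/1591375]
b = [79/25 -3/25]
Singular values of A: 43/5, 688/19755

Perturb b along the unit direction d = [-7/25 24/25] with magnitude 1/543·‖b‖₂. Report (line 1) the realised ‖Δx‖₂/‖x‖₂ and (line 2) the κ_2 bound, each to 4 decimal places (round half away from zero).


σ_max = 43/5, σ_min = 688/19755
condition number: (43/5) ÷ (688/19755) = 246.9375
bound on ‖Δx‖/‖x‖: κ·ε = 246.9375·1/543 = 0.4548
solve Ax = b  →  x = [-19.5499 -21.0332]
‖b‖ = 3.1623, ‖x‖ = 28.7158
re-solving with b+δb shifts x by Δx of norm 0.1672
realised ‖Δx‖/‖x‖ = 0.0058
so the bound overstates the realised error by a factor of ≈ 78.0943 (computed from the unrounded values)

0.0058
0.4548


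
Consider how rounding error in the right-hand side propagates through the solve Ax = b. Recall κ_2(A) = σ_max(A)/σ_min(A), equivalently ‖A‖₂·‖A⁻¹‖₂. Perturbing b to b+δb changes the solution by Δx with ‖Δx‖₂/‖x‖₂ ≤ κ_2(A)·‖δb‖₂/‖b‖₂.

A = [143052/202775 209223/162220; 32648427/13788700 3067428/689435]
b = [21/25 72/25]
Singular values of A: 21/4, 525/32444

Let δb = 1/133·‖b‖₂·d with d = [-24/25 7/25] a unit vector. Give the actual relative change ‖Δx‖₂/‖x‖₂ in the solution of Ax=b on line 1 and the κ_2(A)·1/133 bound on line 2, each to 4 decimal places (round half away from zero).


2.4394
2.4394

largest singular value 21/4, smallest 525/32444
κ_2(A) = (21/4) / (525/32444) = 324.4400
κ_2(A)·‖δb‖/‖b‖ = 2.4394
solve Ax = b  →  x = [0.2689 0.5042]
2-norm of b is 3.0000; of x, 0.5714
with δb = [-0.0217 0.0063], A·Δx = δb → ‖Δx‖ = 1.3939
realised ‖Δx‖/‖x‖ = 2.4394
realised/bound = 1 exactly: the bound is attained for this b and d


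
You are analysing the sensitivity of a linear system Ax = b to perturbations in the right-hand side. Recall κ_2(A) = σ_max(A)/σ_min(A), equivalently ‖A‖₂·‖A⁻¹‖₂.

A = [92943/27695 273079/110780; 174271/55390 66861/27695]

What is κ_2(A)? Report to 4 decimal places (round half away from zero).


95.5000

AᵀA = [77198557/3648100 57888999/3648100; 57888999/3648100 173719897/14592400]; tr = 19300565/583696, det = 279841/2334784
solving λ² − 19300565/583696·λ + 279841/2334784 = 0 gives λ = 529/16, 529/145924
σ_max=√(529/16)=(23/4), σ_min=√(529/145924)=(23/382) → κ = 95.5000


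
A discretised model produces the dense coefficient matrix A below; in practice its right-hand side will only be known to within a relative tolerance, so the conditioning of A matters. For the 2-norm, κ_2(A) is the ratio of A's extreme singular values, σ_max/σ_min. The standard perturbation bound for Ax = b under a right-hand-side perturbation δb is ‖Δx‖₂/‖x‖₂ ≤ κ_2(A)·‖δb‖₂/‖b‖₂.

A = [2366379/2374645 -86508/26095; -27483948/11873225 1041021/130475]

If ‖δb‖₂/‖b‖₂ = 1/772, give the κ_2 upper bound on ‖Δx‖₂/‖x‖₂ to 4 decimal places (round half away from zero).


AᵀA = [5297994893241/834162555625 -2594548838016/119166079375; -2594548838016/119166079375 1270815574041/17023725625]; tr = 108108732834/1334660089, det = 102515625/1334660089
λ_max, λ_min = (108108732834/1334660089 ± √11686950820920444109056/1781317553169487921)/2 = 81, 1265625/1334660089
κ_2(A) = √(λ_max/λ_min) = √(81 / (1265625/1334660089)) = 292.2640
bound on ‖Δx‖/‖x‖: κ·ε = 292.2640·1/772 = 0.3786

0.3786


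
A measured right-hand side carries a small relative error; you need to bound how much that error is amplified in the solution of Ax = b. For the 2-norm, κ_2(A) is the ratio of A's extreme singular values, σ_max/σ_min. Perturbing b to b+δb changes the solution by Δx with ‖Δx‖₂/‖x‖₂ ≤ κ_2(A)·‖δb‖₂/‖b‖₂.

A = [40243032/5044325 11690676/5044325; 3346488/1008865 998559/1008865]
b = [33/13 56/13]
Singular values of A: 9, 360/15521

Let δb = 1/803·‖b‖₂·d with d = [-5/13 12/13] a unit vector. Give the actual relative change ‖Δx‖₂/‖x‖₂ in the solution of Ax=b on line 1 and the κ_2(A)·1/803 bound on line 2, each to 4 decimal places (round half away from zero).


0.0021
0.4832

from the listed singular values, σ₁ = 9, σ_n = 360/15521
κ = σ_max/σ_min = 9/(360/15521) = 388.0250
perturbation bound = 388.0250·1/803 = 0.4832
solve Ax = b  →  x = [-35.7890 124.2924]
‖b‖₂ = 5.0000 and ‖x‖₂ = 129.3424
Δx = A⁻¹·δb where δb = 1/803·5.0000·d; ‖Δx‖ = 0.2685
dividing the unrounded norms, ‖Δx‖/‖x‖ = 0.0021
so the bound overstates the realised error by a factor of ≈ 232.8164 (computed from the unrounded values)


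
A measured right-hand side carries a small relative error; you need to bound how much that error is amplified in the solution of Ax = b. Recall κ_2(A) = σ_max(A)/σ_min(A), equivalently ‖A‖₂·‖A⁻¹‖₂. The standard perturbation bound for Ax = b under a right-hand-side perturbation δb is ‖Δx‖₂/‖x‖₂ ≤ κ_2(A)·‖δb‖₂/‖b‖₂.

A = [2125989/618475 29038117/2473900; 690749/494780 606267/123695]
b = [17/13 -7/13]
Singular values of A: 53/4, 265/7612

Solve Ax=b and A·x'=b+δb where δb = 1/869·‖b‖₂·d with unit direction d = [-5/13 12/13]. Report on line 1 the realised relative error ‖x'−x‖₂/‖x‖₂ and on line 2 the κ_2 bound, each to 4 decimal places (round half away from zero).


σ_max = 53/4, σ_min = 265/7612
κ_2(A) = (53/4) / (265/7612) = 380.6000
worst-case relative error ≤ 380.6000 × 1/869 = 0.4380
solve Ax = b  →  x = [27.5967 -7.9704]
‖b‖₂ = 1.4142 and ‖x‖₂ = 28.7246
re-solving with b+δb shifts x by Δx of norm 0.0467
relative error = 0.0016
so the bound overstates the realised error by a factor of ≈ 269.1258 (computed from the unrounded values)

0.0016
0.4380


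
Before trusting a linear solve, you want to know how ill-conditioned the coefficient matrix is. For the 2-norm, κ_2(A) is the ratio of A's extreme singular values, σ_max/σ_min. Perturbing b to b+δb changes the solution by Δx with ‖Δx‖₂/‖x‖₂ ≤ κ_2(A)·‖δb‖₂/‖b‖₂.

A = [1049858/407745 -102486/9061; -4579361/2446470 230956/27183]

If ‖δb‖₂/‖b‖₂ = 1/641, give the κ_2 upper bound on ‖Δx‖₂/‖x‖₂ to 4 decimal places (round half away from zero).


form AᵀA = [2425992507769/239408618436 -299435434490/6650239401; -299435434490/6650239401 147871095700/738915489] with trace 29944216249/142420356 and determinant 17682025/35605089
char-poly roots: 841/4 and 84100/35605089
σ_max=√(841/4)=(29/2), σ_min=√(84100/35605089)=(290/5967) → κ = 298.3500
worst-case relative error ≤ 298.3500 × 1/641 = 0.4654

0.4654


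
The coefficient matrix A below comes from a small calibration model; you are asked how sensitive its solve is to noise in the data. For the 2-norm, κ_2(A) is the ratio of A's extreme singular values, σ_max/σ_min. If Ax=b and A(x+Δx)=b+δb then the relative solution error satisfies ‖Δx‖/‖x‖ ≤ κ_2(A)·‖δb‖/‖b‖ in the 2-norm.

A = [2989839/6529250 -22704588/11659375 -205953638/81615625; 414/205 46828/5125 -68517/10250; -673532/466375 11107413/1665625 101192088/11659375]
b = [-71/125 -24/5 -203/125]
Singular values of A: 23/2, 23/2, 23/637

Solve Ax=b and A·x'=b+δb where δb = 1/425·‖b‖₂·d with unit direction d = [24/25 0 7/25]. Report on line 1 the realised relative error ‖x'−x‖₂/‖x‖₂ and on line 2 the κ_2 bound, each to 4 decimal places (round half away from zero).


largest singular value 23/2, smallest 23/637
condition number: (23/2) ÷ (23/637) = 318.5000
bound on ‖Δx‖/‖x‖: κ·ε = 318.5000·1/425 = 0.7494
solve Ax = b  →  x = [-27.0774 1.2971 -5.6894]
‖b‖ = 5.0990, ‖x‖ = 27.6991
δb = ε·‖b‖·d = [0.0115 0.0000 0.0034]; solving A·Δx = δb gives ‖Δx‖ = 0.3323
realised ‖Δx‖/‖x‖ = 0.0120
so the bound overstates the realised error by a factor of ≈ 62.4707 (computed from the unrounded values)

0.0120
0.7494


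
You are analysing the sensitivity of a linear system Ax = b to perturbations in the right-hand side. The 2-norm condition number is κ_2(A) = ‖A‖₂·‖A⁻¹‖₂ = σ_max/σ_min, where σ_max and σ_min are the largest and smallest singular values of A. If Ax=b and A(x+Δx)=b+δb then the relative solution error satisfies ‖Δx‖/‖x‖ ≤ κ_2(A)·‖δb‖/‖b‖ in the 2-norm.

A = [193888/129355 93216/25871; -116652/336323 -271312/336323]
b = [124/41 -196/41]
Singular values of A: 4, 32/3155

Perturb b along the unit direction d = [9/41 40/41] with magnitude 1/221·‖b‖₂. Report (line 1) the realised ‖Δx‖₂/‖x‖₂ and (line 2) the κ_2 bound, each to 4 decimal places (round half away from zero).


largest singular value 4, smallest 32/3155
κ_2(A) = 4 / (32/3155) = 394.3750
worst-case relative error ≤ 394.3750 × 1/221 = 1.7845
solve Ax = b  →  x = [364.4231 -150.7596]
‖b‖₂ = 5.6569 and ‖x‖₂ = 394.3763
re-solving with b+δb shifts x by Δx of norm 2.5237
dividing the unrounded norms, ‖Δx‖/‖x‖ = 0.0064
tightness: 0.0064 against a bound of 1.7845 (unrounded ratio ≈ 0.0036)

0.0064
1.7845


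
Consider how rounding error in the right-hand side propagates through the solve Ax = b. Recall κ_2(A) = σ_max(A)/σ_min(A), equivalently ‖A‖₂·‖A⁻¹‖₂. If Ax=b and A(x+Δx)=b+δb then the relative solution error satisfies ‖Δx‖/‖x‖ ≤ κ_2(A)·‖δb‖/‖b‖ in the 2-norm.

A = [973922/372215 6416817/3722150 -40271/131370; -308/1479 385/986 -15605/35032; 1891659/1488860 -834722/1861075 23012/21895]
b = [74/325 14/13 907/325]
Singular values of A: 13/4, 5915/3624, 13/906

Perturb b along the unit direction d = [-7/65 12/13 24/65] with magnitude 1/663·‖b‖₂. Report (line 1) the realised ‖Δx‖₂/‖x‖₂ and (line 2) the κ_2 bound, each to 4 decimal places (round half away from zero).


0.0023
0.3416

largest singular value 13/4, smallest 13/906
κ_2(A) = (13/4) / (13/906) = 226.5000
perturbation bound = 226.5000·1/663 = 0.3416
solve Ax = b  →  x = [-46.8290 88.4583 97.0147]
2-norm of b is 3.0000; of x, 139.3903
Δx = A⁻¹·δb where δb = 1/663·3.0000·d; ‖Δx‖ = 0.3153
dividing the unrounded norms, ‖Δx‖/‖x‖ = 0.0023
tightness: 0.0023 against a bound of 0.3416 (unrounded ratio ≈ 0.0066)


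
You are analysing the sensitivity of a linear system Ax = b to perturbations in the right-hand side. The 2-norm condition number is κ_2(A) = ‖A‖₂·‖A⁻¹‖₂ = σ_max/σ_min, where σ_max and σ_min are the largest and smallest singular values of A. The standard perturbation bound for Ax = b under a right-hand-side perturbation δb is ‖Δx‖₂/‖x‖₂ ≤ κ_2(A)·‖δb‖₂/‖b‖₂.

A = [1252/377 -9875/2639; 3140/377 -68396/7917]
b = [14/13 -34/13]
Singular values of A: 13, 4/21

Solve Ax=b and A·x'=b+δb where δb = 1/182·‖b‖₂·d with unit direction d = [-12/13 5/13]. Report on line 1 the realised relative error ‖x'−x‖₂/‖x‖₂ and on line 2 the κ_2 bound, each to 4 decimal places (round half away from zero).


0.0078
0.3750

σ_max = 13, σ_min = 4/21
κ_2(A) = 13 / (4/21) = 68.2500
perturbation bound = 68.2500·1/182 = 0.3750
solve Ax = b  →  x = [-7.7095 -7.1300]
2-norm of b is 2.8284; of x, 10.5011
δb = ε·‖b‖·d = [-0.0143 0.0060]; solving A·Δx = δb gives ‖Δx‖ = 0.0816
relative error = 0.0078
so the bound overstates the realised error by a factor of ≈ 48.2652 (computed from the unrounded values)


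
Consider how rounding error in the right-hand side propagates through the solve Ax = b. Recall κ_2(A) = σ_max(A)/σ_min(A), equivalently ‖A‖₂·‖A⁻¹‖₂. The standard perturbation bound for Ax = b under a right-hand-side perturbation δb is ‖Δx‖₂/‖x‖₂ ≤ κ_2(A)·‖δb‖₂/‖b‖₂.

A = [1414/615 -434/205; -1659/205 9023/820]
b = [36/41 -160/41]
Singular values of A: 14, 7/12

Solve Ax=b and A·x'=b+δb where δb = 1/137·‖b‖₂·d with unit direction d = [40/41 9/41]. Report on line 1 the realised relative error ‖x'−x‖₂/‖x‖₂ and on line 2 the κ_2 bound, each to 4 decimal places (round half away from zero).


0.1752
0.1752

from the listed singular values, σ₁ = 14, σ_n = 7/12
κ = σ_max/σ_min = 14/(7/12) = 24.0000
κ_2(A)·‖δb‖/‖b‖ = 0.1752
solve Ax = b  →  x = [0.1714 -0.2286]
‖b‖₂ = 4.0000 and ‖x‖₂ = 0.2857
Δx = A⁻¹·δb where δb = 1/137·4.0000·d; ‖Δx‖ = 0.0501
relative error = 0.1752
realised/bound = 1 exactly: the bound is attained for this b and d


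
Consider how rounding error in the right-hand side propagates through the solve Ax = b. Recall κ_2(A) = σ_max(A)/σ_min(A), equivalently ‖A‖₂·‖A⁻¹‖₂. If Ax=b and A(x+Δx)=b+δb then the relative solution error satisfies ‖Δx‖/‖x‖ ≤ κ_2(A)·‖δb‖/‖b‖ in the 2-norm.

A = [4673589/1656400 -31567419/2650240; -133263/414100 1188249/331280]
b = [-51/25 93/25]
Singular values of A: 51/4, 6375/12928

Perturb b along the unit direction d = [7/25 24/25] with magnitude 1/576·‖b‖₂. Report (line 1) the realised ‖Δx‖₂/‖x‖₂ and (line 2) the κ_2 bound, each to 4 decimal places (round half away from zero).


σ_max = 51/4, σ_min = 6375/12928
κ = σ_max/σ_min = (51/4)/(6375/12928) = 25.8560
worst-case relative error ≤ 25.8560 × 1/576 = 0.0449
solve Ax = b  →  x = [5.8837 1.5650]
‖b‖ = 4.2426, ‖x‖ = 6.0883
Δx = A⁻¹·δb where δb = 1/576·4.2426·d; ‖Δx‖ = 0.0149
relative error = 0.0025
realised/bound (from unrounded values) ≈ 0.0547

0.0025
0.0449


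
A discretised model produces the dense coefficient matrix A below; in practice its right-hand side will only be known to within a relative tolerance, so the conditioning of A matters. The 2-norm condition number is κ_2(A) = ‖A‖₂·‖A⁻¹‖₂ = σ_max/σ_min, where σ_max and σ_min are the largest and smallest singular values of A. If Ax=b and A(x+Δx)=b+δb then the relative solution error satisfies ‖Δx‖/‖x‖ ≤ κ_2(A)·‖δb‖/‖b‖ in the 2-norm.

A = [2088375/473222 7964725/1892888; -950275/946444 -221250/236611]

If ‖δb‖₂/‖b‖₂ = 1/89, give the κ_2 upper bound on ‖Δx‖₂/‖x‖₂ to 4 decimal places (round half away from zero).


AᵀA = [10915088125/532871056 10395196875/532871056; 10395196875/532871056 39601275625/2131484224]; tr = 99003125/2534464, det = 390625/40551424
solving λ² − 99003125/2534464·λ + 390625/40551424 = 0 gives λ = 625/16, 625/2534464
κ_2(A) = √(λ_max/λ_min) = √((625/16) / (625/2534464)) = 398.0000
κ_2(A)·‖δb‖/‖b‖ = 4.4719

4.4719


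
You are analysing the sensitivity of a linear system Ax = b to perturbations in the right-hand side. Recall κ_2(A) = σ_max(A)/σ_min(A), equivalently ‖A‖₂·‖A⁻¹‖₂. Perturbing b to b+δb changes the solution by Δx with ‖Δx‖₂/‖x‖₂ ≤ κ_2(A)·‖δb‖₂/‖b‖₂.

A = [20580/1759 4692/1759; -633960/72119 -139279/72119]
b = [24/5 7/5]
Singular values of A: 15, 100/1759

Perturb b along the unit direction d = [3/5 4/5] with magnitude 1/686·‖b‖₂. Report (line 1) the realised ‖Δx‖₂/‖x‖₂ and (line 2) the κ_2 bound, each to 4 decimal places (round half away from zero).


from the listed singular values, σ₁ = 15, σ_n = 100/1759
κ_2(A) = 15 / (100/1759) = 263.8500
worst-case relative error ≤ 263.8500 × 1/686 = 0.3846
solve Ax = b  →  x = [-15.2498 68.6878]
‖b‖ = 5.0000, ‖x‖ = 70.3603
δb = ε·‖b‖·d = [0.0044 0.0058]; solving A·Δx = δb gives ‖Δx‖ = 0.1282
dividing the unrounded norms, ‖Δx‖/‖x‖ = 0.0018
so the bound overstates the realised error by a factor of ≈ 211.0809 (computed from the unrounded values)

0.0018
0.3846


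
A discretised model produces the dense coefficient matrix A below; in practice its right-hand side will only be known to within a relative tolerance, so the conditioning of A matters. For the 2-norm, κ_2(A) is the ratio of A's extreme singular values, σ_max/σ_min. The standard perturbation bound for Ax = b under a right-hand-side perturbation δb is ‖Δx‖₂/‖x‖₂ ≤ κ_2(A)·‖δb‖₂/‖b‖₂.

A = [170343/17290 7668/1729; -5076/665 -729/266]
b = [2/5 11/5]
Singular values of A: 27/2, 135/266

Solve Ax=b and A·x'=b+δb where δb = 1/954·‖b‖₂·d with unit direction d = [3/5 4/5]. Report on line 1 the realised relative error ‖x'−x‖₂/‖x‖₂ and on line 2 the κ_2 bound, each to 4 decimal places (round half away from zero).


from the listed singular values, σ₁ = 27/2, σ_n = 135/266
κ = σ_max/σ_min = (27/2)/(135/266) = 26.6000
κ_2(A)·‖δb‖/‖b‖ = 0.0279
solve Ax = b  →  x = [-1.5840 3.6091]
‖b‖ = 2.2361, ‖x‖ = 3.9414
with δb = [0.0014 0.0019], A·Δx = δb → ‖Δx‖ = 0.0046
dividing the unrounded norms, ‖Δx‖/‖x‖ = 0.0012
so the bound overstates the realised error by a factor of ≈ 23.7960 (computed from the unrounded values)

0.0012
0.0279


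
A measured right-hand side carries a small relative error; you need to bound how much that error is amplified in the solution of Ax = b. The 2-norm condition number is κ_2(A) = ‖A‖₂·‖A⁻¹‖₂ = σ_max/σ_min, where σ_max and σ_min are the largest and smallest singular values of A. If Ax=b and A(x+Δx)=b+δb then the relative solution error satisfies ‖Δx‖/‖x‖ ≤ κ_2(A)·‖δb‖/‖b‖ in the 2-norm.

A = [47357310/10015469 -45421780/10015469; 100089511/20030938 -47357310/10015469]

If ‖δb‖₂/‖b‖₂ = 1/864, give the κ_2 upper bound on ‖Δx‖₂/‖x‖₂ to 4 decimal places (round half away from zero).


form AᵀA = [22578798399481/477096881284 -5375788723305/119274220321; -5375788723305/119274220321 5119920224500/119274220321] with trace 51199143041/567297124 and determinant 13032100/141824281
eigenvalues of AᵀA: λ = (tr ± √(tr²−4·det))/2 = 361/4, 144400/141824281
σ_max=√(361/4)=(19/2), σ_min=√(144400/141824281)=(380/11909) → κ = 297.7250
κ_2(A)·‖δb‖/‖b‖ = 0.3446

0.3446


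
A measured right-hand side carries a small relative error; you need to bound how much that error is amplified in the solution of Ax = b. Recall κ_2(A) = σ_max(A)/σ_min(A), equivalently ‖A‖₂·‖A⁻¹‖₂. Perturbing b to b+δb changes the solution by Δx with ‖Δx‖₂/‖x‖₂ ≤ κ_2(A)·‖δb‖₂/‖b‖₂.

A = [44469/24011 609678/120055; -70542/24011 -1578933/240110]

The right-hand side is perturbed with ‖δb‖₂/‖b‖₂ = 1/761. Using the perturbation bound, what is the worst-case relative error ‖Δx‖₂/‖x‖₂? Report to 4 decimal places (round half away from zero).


0.0388

M = AᵀA = [6953665725/576528121 16560463365/576528121; 16560463365/576528121 159194338929/2306112484]. tr(M)=1106562141/13645636, det(M)=102515625/13645636
solving λ² − 1106562141/13645636·λ + 102515625/13645636 = 0 gives λ = 81, 1265625/13645636
σ_max=√81=9, σ_min=√(1265625/13645636)=(1125/3694) → κ = 29.5520
bound on ‖Δx‖/‖x‖: κ·ε = 29.5520·1/761 = 0.0388


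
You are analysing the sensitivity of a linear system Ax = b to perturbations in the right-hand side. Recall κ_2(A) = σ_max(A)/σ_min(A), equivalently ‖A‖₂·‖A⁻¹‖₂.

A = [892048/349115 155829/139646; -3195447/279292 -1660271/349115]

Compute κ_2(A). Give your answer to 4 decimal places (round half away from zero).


262.0000

M = AᵀA = [159431310169/1160083600 3321428841/58004180; 3321428841/58004180 6920324869/290020900]. tr(M)=221435041/1372880, det(M)=260144641/686440000
char-poly roots: 16129/100 and 16129/6864400
σ_max=√(16129/100)=(127/10), σ_min=√(16129/6864400)=(127/2620) → κ = 262.0000


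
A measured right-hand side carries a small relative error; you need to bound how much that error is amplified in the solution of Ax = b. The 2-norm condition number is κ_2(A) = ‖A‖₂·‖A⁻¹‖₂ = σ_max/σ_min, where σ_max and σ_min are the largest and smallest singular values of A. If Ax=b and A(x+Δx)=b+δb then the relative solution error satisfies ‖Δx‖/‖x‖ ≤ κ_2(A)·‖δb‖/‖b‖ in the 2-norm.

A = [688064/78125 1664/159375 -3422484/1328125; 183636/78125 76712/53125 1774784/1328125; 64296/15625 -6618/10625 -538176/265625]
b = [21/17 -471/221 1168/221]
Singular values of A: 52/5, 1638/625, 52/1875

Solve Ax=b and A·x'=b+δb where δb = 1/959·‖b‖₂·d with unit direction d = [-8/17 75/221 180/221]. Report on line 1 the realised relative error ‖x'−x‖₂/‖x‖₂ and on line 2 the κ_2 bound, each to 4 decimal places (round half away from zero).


σ_max = 52/5, σ_min = 52/1875
κ_2(A) = (52/5) / (52/1875) = 375.0000
perturbation bound = 375.0000·1/959 = 0.3910
solve Ax = b  →  x = [18.1081 -87.4542 61.0548]
‖b‖₂ = 5.8310 and ‖x‖₂ = 108.1842
Δx = A⁻¹·δb where δb = 1/959·5.8310·d; ‖Δx‖ = 0.2192
relative error = 0.0020
realised/bound (from unrounded values) ≈ 0.0052

0.0020
0.3910


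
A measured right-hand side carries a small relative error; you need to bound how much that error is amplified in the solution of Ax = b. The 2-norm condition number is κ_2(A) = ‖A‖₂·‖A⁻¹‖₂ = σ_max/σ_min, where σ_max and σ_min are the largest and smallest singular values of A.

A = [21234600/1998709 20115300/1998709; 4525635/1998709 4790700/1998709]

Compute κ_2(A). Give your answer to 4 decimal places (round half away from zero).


84.0500

M = AᵀA = [280422135225/2376465001 266996614500/2376465001; 266996614500/2376465001 254358180000/2376465001]. tr(M)=635886225/2825761, det(M)=20250000/2825761
eigenvalues of AᵀA: λ = (tr ± √(tr²−4·det))/2 = 225, 90000/2825761
κ_2(A) = √(λ_max/λ_min) = √(225 / (90000/2825761)) = 84.0500


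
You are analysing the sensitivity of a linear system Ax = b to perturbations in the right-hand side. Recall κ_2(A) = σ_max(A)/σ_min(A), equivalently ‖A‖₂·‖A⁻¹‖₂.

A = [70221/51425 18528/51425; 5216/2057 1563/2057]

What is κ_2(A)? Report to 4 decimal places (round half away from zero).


AᵀA = [75900169/9150625 22132992/9150625; 22132992/9150625 6471081/9150625]; tr = 131794/14641, det = 225/14641
eigenvalues of AᵀA: λ = (tr ± √(tr²−4·det))/2 = 9, 25/14641
so κ_2 = √(9 / (25/14641)) = 72.6000

72.6000


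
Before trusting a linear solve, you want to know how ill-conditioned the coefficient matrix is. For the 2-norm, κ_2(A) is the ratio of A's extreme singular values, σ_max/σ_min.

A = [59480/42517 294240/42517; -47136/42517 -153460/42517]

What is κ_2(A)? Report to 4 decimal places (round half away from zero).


24.4000

form AᵀA = [19929664/6255001 85587840/6255001; 85587840/6255001 381062800/6255001] with trace 238544/3721 and determinant 25600/3721
char-poly roots: 64 and 400/3721
so κ_2 = √(64 / (400/3721)) = 24.4000


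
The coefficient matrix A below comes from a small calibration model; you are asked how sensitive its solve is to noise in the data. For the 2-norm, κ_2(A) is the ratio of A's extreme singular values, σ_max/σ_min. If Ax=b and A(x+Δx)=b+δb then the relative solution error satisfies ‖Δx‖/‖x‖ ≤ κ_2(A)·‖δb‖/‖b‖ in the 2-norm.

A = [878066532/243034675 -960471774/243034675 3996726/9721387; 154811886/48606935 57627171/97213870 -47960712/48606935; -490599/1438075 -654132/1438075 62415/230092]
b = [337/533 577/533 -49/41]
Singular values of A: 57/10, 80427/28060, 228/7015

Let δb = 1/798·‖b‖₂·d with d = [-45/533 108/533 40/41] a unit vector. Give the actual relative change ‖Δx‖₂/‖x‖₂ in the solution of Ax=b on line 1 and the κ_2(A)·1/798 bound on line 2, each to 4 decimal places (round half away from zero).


σ_max = 57/10, σ_min = 228/7015
condition number: (57/10) ÷ (228/7015) = 175.3750
worst-case relative error ≤ 175.3750 × 1/798 = 0.2198
solve Ax = b  →  x = [-6.7666 -9.3146 -28.5350]
2-norm of b is 1.7321; of x, 30.7700
δb = ε·‖b‖·d = [-0.0002 0.0004 0.0021]; solving A·Δx = δb gives ‖Δx‖ = 0.0668
relative error = 0.0022
tightness: 0.0022 against a bound of 0.2198 (unrounded ratio ≈ 0.0099)

0.0022
0.2198


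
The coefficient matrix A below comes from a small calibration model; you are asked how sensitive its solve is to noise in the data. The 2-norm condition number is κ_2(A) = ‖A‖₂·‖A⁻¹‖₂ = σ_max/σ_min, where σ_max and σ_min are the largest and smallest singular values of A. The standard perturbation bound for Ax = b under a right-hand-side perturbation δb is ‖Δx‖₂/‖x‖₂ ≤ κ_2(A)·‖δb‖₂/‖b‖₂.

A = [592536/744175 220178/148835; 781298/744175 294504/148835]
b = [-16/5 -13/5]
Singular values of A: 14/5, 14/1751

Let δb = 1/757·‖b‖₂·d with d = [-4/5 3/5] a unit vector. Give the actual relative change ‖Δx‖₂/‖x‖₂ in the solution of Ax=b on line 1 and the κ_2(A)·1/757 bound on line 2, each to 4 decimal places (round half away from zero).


0.0054
0.4626

largest singular value 14/5, smallest 14/1751
κ = σ_max/σ_min = (14/5)/(14/1751) = 350.2000
worst-case relative error ≤ 350.2000 × 1/757 = 0.4626
solve Ax = b  →  x = [-111.0294 57.5966]
‖b‖₂ = 4.1231 and ‖x‖₂ = 125.0796
δb = ε·‖b‖·d = [-0.0044 0.0033]; solving A·Δx = δb gives ‖Δx‖ = 0.6812
realised ‖Δx‖/‖x‖ = 0.0054
tightness: 0.0054 against a bound of 0.4626 (unrounded ratio ≈ 0.0118)


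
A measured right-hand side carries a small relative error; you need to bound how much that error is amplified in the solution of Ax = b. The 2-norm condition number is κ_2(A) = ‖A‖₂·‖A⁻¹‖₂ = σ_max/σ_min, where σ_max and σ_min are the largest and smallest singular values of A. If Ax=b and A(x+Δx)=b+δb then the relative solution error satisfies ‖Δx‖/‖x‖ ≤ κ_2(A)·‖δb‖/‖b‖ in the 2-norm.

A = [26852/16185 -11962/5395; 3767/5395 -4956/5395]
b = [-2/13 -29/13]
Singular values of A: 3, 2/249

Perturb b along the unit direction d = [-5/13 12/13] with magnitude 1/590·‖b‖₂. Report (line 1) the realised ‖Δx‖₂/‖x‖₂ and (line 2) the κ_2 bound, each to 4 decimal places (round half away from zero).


largest singular value 3, smallest 2/249
κ_2(A) = 3 / (2/249) = 373.5000
perturbation bound = 373.5000·1/590 = 0.6331
solve Ax = b  →  x = [-199.4000 -149.1333]
‖b‖₂ = 2.2361 and ‖x‖₂ = 249.0002
δb = ε·‖b‖·d = [-0.0015 0.0035]; solving A·Δx = δb gives ‖Δx‖ = 0.4718
dividing the unrounded norms, ‖Δx‖/‖x‖ = 0.0019
tightness: 0.0019 against a bound of 0.6331 (unrounded ratio ≈ 0.0030)

0.0019
0.6331


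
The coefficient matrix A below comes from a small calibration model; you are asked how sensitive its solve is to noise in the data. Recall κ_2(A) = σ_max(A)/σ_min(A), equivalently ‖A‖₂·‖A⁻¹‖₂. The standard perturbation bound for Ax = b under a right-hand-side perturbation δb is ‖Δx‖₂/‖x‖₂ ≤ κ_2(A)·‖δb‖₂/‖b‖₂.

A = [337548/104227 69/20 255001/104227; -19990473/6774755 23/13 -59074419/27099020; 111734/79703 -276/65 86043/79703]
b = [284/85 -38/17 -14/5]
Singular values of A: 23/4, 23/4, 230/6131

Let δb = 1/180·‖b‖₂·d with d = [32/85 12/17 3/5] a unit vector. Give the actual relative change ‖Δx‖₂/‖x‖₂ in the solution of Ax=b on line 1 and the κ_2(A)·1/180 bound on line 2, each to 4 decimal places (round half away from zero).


0.0136
0.8515

σ_max = 23/4, σ_min = 230/6131
κ = σ_max/σ_min = (23/4)/(230/6131) = 153.2750
bound on ‖Δx‖/‖x‖: κ·ε = 153.2750·1/180 = 0.8515
solve Ax = b  →  x = [32.3945 0.5886 -42.3454]
2-norm of b is 4.8990; of x, 53.3187
Δx = A⁻¹·δb where δb = 1/180·4.8990·d; ‖Δx‖ = 0.7255
realised ‖Δx‖/‖x‖ = 0.0136
realised/bound (from unrounded values) ≈ 0.0160


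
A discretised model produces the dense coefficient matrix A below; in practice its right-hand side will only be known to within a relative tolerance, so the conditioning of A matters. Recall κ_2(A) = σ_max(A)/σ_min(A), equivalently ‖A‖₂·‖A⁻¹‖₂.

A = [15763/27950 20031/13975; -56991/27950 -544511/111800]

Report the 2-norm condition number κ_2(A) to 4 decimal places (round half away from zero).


M = AᵀA = [2797157/624962 53693145/4999696; 53693145/4999696 515474641/19998784]. tr(M)=3579785/118336, det(M)=14641/473344
solving λ² − 3579785/118336·λ + 14641/473344 = 0 gives λ = 121/4, 121/118336
so κ_2 = √((121/4) / (121/118336)) = 172.0000

172.0000


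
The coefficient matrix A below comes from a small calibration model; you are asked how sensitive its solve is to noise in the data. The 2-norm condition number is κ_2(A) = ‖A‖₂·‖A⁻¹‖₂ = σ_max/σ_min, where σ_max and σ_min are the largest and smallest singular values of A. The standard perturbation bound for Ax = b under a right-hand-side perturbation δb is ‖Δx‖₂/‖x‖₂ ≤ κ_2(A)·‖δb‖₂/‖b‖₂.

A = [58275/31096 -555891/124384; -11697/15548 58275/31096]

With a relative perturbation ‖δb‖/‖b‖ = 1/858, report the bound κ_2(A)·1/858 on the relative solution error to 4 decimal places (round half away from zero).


form AᵀA = [23332869/5721664 -223950825/22886656; -223950825/22886656 2150002449/91546624] with trace 14930937/541696 and determinant 194481/8667136
char-poly roots: 441/16 and 441/541696
so κ_2 = √((441/16) / (441/541696)) = 184.0000
bound on ‖Δx‖/‖x‖: κ·ε = 184.0000·1/858 = 0.2145

0.2145


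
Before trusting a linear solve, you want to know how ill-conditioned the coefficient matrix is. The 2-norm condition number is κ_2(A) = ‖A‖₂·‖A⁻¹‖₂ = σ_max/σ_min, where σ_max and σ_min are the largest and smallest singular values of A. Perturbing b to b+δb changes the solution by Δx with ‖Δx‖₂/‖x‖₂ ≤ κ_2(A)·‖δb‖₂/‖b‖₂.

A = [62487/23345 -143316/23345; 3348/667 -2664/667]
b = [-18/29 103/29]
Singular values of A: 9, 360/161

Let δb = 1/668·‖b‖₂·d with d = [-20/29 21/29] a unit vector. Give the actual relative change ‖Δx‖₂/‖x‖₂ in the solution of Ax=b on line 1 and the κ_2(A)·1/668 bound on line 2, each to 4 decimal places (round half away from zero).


largest singular value 9, smallest 360/161
condition number: 9 ÷ (360/161) = 4.0250
worst-case relative error ≤ 4.0250 × 1/668 = 0.0060
solve Ax = b  →  x = [1.2067 0.6272]
2-norm of b is 3.6056; of x, 1.3599
re-solving with b+δb shifts x by Δx of norm 0.0024
relative error = 0.0018
tightness: 0.0018 against a bound of 0.0060 (unrounded ratio ≈ 0.2946)

0.0018
0.0060


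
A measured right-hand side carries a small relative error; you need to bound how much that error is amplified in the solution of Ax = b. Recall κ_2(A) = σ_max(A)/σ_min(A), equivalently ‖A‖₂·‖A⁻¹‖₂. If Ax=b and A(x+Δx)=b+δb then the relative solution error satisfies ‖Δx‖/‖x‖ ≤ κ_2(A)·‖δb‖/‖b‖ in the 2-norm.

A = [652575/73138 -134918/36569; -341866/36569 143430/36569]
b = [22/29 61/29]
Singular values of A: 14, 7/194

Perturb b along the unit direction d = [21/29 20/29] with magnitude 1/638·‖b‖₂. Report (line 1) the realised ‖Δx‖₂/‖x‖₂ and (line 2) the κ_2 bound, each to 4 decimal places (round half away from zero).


0.0018
0.6082

σ_max = 14, σ_min = 7/194
condition number: 14 ÷ (7/194) = 388.0000
perturbation bound = 388.0000·1/638 = 0.6082
solve Ax = b  →  x = [21.2527 51.1923]
‖b‖ = 2.2361, ‖x‖ = 55.4286
re-solving with b+δb shifts x by Δx of norm 0.0971
dividing the unrounded norms, ‖Δx‖/‖x‖ = 0.0018
realised/bound (from unrounded values) ≈ 0.0029
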